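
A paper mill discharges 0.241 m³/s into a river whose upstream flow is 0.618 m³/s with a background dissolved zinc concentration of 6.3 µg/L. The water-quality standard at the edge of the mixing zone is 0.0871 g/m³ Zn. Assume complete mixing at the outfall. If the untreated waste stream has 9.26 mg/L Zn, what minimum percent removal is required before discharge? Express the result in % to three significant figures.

96.8 %

6.3 µg/L = 0.0063 mg/L.
Mass balance: 0.0871·0.859 = 0.241·Cₑ + 0.618·0.0063.
Cₑ = (0.07482 − 0.003893) / 0.241 = 0.2943 mg/L.
Required removal = 1 − 0.2943/9.26 = 96.82 %.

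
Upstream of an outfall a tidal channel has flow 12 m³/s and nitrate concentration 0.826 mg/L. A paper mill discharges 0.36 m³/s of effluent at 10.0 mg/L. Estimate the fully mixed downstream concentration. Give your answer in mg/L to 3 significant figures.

Conservation of mass across the mixing zone: C = (0.36·10 + 12·0.826) / (0.36 + 12) = 13.51/12.36 = 1.093 mg/L.

1.09 mg/L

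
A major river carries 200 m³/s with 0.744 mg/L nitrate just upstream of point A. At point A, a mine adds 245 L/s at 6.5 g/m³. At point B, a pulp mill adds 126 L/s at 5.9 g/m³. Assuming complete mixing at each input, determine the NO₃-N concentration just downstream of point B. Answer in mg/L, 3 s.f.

0.754 mg/L

245 L/s = 0.245 m³/s.
After input A: C = (200·0.744 + 0.245·6.5) / 200.2 = 0.751 mg/L.
126 L/s = 0.126 m³/s.
After input B: C = (200.2·0.751 + 0.126·5.9) / 200.4 = 0.7543 mg/L.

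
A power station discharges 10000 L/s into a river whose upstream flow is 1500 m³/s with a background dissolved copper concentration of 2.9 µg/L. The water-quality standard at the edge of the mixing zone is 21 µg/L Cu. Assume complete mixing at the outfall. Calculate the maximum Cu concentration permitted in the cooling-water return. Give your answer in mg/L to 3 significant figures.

2.74 mg/L

10000 L/s = 10 m³/s.
2.9 µg/L = 0.0029 mg/L.
21 µg/L = 0.021 mg/L.
Mass balance: 0.021·1510 = 10·Cₑ + 1500·0.0029.
Cₑ = (31.71 − 4.35) / 10 = 2.736 mg/L.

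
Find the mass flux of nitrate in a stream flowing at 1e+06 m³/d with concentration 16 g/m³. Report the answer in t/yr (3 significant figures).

1e+06 m³/d = 11.57 m³/s.
Mass flux = Q·C = 11.57 m³/s × 16 g/m³ = 185.2 g/s.
= 185.2 g/s × 31.56 = 5844 t/yr.

5840 t/yr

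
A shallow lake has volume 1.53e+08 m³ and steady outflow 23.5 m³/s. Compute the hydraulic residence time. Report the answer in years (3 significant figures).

0.206 yr

Q = 23.5 m³/s × 3.156e+07 s/yr = 7.416e+08 m³/yr.
Hydraulic residence time τ = V/Q = 1.53e+08/7.416e+08 = 0.2063 yr.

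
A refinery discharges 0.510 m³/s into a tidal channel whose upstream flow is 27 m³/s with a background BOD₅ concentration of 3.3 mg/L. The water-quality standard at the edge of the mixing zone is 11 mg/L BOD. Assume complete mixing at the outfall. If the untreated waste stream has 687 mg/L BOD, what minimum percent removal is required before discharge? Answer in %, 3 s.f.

Mass balance: 11·27.51 = 0.51·Cₑ + 27·3.3.
Cₑ = (302.6 − 89.1) / 0.51 = 418.6 mg/L.
Required removal = 1 − 418.6/687 = 39.06 %.

39.1 %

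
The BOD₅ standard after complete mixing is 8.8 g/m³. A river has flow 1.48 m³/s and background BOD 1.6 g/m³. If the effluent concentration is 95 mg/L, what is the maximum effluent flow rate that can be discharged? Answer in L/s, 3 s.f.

Mass balance at complete mixing: C_std·(Q_w + Q_r) = Q_w·C_e + Q_r·C_b.
Rearranging, Q_w = Q_r·(C_std − C_b)/(C_e − C_std) = 1.48·(8.8 − 1.6) / (95 − 8.8) = 0.1236 m³/s.
= 123.6 L/s.

124 L/s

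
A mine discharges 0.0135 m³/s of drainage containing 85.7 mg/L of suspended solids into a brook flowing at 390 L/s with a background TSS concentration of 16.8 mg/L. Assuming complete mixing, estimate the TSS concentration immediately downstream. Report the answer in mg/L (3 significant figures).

390 L/s = 0.39 m³/s.
By mass balance at complete mixing, C = (0.0135·85.7 + 0.39·16.8) / (0.0135 + 0.39) = 7.709/0.4035 = 19.11 mg/L.

19.1 mg/L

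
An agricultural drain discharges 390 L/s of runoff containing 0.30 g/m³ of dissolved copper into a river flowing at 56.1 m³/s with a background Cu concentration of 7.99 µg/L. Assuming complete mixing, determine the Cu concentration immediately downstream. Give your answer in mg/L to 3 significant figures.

390 L/s = 0.39 m³/s.
7.99 µg/L = 0.00799 mg/L.
Flow-weighted mixing gives C = (0.39·0.3 + 56.1·0.00799) / (0.39 + 56.1) = 0.5652/56.49 = 0.01001 mg/L.

0.0100 mg/L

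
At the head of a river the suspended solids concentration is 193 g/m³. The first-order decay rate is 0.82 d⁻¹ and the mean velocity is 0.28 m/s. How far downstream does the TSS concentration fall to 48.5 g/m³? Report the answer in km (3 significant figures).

40.7 km

From C = C₀·e^(−kt), t = ln(C₀/C)/k = ln(193/48.5)/0.82 = 1.381/0.82 = 1.684 d.
Distance = v·t = 0.28 m/s × 1.455e+05 s = 4.075e+04 m = 40.75 km.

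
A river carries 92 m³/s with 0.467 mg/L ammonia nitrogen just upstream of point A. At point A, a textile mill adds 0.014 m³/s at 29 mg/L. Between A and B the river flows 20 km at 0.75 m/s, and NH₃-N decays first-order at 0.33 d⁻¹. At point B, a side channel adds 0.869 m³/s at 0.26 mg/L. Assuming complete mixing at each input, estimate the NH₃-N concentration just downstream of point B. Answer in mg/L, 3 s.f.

After input A: C = (92·0.467 + 0.014·29) / 92.01 = 0.4713 mg/L.
Over the 20 km reach to input B (t = 2.667e+04 s = 0.3086 d), decay gives C = 0.4713·exp(−0.33·0.3086) = 0.4257 mg/L.
After input B: C = (92.01·0.4257 + 0.869·0.26) / 92.88 = 0.4241 mg/L.

0.424 mg/L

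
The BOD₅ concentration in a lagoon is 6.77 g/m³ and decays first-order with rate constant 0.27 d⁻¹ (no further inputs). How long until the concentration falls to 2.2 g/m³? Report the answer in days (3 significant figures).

4.16 d

t = ln(C₀/C)/k = ln(6.77/2.2)/0.27 = 1.124/0.27 = 4.163 d.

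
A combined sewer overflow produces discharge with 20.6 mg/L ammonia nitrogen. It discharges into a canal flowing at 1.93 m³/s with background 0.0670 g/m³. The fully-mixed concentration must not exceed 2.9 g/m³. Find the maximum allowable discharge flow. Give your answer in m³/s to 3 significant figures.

0.309 m³/s

Mass balance at complete mixing: C_std·(Q_w + Q_r) = Q_w·C_e + Q_r·C_b.
Rearranging, Q_w = Q_r·(C_std − C_b)/(C_e − C_std) = 1.93·(2.9 − 0.067) / (20.6 − 2.9) = 0.3089 m³/s.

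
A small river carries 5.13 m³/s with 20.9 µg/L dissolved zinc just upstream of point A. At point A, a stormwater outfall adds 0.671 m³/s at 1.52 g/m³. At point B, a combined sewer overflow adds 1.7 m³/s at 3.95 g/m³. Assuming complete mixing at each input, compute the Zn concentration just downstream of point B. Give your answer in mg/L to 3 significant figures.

20.9 µg/L = 0.0209 mg/L.
After input A: C = (5.13·0.0209 + 0.671·1.52) / 5.801 = 0.1943 mg/L.
After input B: C = (5.801·0.1943 + 1.7·3.95) / 7.501 = 1.045 mg/L.

1.05 mg/L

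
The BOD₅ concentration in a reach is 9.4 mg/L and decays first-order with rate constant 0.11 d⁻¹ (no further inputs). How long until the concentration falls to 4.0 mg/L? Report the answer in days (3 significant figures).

7.77 d

t = ln(C₀/C)/k = ln(9.4/4.0)/0.11 = 0.8544/0.11 = 7.767 d.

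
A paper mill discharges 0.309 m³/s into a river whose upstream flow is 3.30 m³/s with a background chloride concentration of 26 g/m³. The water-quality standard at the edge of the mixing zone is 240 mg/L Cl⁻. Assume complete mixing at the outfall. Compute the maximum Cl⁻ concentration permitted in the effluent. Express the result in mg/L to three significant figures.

Mass balance: 240·3.609 = 0.309·Cₑ + 3.3·26.
Cₑ = (866.2 − 85.8) / 0.309 = 2525 mg/L.

2530 mg/L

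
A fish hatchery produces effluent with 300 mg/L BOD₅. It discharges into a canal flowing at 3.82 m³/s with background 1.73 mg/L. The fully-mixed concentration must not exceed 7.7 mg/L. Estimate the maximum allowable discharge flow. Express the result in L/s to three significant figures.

Mass balance at complete mixing: C_std·(Q_w + Q_r) = Q_w·C_e + Q_r·C_b.
Rearranging, Q_w = Q_r·(C_std − C_b)/(C_e − C_std) = 3.82·(7.7 − 1.73) / (300 − 7.7) = 0.07802 m³/s.
= 78.02 L/s.

78.0 L/s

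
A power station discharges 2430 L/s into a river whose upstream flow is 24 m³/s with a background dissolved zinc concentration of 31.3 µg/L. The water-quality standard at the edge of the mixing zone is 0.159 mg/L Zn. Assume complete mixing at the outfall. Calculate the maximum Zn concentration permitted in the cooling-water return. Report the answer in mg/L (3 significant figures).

1.42 mg/L

2430 L/s = 2.43 m³/s.
31.3 µg/L = 0.0313 mg/L.
Mass balance: 0.159·26.43 = 2.43·Cₑ + 24·0.0313.
Cₑ = (4.202 − 0.7512) / 2.43 = 1.42 mg/L.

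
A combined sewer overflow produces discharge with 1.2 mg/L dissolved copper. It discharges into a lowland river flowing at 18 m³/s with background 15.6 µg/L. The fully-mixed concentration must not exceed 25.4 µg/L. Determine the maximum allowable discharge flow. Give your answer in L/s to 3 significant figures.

150 L/s

15.6 µg/L = 0.0156 mg/L.
25.4 µg/L = 0.0254 mg/L.
Mass balance at complete mixing: C_std·(Q_w + Q_r) = Q_w·C_e + Q_r·C_b.
Rearranging, Q_w = Q_r·(C_std − C_b)/(C_e − C_std) = 18·(0.0254 − 0.0156) / (1.2 − 0.0254) = 0.1502 m³/s.
= 150.2 L/s.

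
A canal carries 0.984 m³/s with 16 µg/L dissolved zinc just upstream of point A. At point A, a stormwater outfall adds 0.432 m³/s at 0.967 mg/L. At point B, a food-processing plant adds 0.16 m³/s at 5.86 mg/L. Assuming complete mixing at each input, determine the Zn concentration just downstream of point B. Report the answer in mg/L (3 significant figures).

0.870 mg/L

16 µg/L = 0.016 mg/L.
After input A: C = (0.984·0.016 + 0.432·0.967) / 1.416 = 0.3061 mg/L.
After input B: C = (1.416·0.3061 + 0.16·5.86) / 1.576 = 0.87 mg/L.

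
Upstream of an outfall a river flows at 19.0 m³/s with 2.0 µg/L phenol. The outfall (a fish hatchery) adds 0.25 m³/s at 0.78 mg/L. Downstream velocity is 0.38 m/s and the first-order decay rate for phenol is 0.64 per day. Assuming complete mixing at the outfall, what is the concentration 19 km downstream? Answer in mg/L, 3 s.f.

0.00836 mg/L

2.0 µg/L = 0.002 mg/L.
After complete mixing, C₀ = (0.25·0.78 + 19·0.002) / 19.25 = 0.0121 mg/L.
Travel time t = 1.9e+04 m / 0.38 m/s = 5e+04 s = 0.5787 d.
C = 0.0121·exp(−0.64·0.5787) = 0.0121·0.6905 = 0.008357 mg/L.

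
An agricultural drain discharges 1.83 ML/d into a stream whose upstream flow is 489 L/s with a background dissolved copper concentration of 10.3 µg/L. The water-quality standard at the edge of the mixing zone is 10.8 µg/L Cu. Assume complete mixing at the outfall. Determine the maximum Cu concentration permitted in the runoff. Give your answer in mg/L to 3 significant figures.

0.0223 mg/L

1.83 ML/d = 0.02118 m³/s.
489 L/s = 0.489 m³/s.
10.3 µg/L = 0.0103 mg/L.
10.8 µg/L = 0.0108 mg/L.
Mass balance: 0.0108·0.5102 = 0.02118·Cₑ + 0.489·0.0103.
Cₑ = (0.00551 − 0.005037) / 0.02118 = 0.02234 mg/L.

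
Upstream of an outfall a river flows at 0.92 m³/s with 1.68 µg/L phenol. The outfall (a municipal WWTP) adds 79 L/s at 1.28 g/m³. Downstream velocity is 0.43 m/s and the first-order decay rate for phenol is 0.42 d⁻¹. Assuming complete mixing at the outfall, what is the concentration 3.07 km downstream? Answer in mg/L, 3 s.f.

0.0993 mg/L

79 L/s = 0.079 m³/s.
1.68 µg/L = 0.00168 mg/L.
After complete mixing, C₀ = (0.079·1.28 + 0.92·0.00168) / 0.999 = 0.1028 mg/L.
Travel time t = 3070 m / 0.43 m/s = 7140 s = 0.08263 d.
C = 0.1028·exp(−0.42·0.08263) = 0.1028·0.9659 = 0.09926 mg/L.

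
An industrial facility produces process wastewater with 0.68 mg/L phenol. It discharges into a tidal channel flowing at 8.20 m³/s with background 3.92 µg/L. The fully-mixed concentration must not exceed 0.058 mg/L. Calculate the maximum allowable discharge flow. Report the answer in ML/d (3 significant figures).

61.6 ML/d

3.92 µg/L = 0.00392 mg/L.
Mass balance at complete mixing: C_std·(Q_w + Q_r) = Q_w·C_e + Q_r·C_b.
Rearranging, Q_w = Q_r·(C_std − C_b)/(C_e − C_std) = 8.20·(0.058 − 0.00392) / (0.68 − 0.058) = 0.713 m³/s.
= 61.6 ML/d.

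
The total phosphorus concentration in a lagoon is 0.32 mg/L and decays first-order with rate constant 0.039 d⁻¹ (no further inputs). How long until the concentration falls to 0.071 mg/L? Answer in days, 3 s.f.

t = ln(C₀/C)/k = ln(0.32/0.071)/0.039 = 1.506/0.039 = 38.61 d.

38.6 d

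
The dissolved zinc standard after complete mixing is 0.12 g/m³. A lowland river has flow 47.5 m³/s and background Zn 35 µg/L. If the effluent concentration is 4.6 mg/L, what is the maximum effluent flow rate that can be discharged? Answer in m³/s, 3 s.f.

0.901 m³/s

35 µg/L = 0.035 mg/L.
Mass balance at complete mixing: C_std·(Q_w + Q_r) = Q_w·C_e + Q_r·C_b.
Rearranging, Q_w = Q_r·(C_std − C_b)/(C_e − C_std) = 47.5·(0.12 − 0.035) / (4.6 − 0.12) = 0.9012 m³/s.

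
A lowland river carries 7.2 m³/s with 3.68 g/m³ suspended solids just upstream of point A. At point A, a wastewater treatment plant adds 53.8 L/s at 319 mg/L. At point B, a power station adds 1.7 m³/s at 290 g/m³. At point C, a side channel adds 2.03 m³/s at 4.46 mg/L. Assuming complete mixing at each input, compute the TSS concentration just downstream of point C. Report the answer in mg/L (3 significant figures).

49.7 mg/L

53.8 L/s = 0.0538 m³/s.
After input A: C = (7.2·3.68 + 0.0538·319) / 7.254 = 6.019 mg/L.
After input B: C = (7.254·6.019 + 1.7·290) / 8.954 = 59.94 mg/L.
After input C: C = (8.954·59.94 + 2.03·4.46) / 10.98 = 49.68 mg/L.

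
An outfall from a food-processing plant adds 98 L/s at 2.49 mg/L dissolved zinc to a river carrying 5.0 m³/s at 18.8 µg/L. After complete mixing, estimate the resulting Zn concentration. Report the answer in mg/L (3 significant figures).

98 L/s = 0.098 m³/s.
18.8 µg/L = 0.0188 mg/L.
Conservation of mass across the mixing zone: C = (0.098·2.49 + 5·0.0188) / (0.098 + 5) = 0.338/5.098 = 0.0663 mg/L.

0.0663 mg/L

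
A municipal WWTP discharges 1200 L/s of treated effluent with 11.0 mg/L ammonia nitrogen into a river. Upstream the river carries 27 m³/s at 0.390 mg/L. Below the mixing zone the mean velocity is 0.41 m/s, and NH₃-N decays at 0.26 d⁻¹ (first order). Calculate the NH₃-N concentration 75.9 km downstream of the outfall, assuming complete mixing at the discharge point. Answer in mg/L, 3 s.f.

0.482 mg/L

1200 L/s = 1.2 m³/s.
After complete mixing, C₀ = (1.2·11 + 27·0.39) / 28.2 = 0.8415 mg/L.
Travel time t = 7.59e+04 m / 0.41 m/s = 1.851e+05 s = 2.143 d.
C = 0.8415·exp(−0.26·2.143) = 0.8415·0.5729 = 0.4821 mg/L.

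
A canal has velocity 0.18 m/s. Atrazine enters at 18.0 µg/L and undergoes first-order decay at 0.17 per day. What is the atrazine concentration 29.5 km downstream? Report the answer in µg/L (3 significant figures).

13.0 µg/L

Travel time t = 29.5 km / 0.18 m/s = 2.95e+04/0.18 = 1.639e+05 s = 1.897 d.
First-order decay: C = 18.0·exp(−0.17·1.897) = 18.0·0.7244 = 13.04 µg/L.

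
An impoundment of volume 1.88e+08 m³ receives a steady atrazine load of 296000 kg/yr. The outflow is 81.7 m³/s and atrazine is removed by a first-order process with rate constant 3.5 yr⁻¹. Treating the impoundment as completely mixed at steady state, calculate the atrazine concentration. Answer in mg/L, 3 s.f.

0.0915 mg/L

Outflow Q = 81.7 m³/s × 3.156e+07 s/yr = 2.578e+09 m³/yr.
Steady-state CSTR mass balance: W = Q·C + k·V·C, so C = W/(Q + kV).
Q + kV = 2.578e+09 + 3.5·1.88e+08 = 3.236e+09 m³/yr.
C = 296000/3.236e+09 = 9.146e-05 kg/m³ = 0.09146 mg/L.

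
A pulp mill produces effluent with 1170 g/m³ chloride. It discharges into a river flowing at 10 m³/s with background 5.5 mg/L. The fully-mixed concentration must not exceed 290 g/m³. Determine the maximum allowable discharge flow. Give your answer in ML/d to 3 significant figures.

Mass balance at complete mixing: C_std·(Q_w + Q_r) = Q_w·C_e + Q_r·C_b.
Rearranging, Q_w = Q_r·(C_std − C_b)/(C_e − C_std) = 10·(290 − 5.5) / (1170 − 290) = 3.233 m³/s.
= 279.3 ML/d.

279 ML/d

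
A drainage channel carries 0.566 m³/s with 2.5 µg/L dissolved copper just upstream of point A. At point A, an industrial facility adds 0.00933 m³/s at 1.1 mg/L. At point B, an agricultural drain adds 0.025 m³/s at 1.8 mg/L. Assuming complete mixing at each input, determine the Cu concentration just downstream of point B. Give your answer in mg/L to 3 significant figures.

2.5 µg/L = 0.0025 mg/L.
After input A: C = (0.566·0.0025 + 0.00933·1.1) / 0.5753 = 0.0203 mg/L.
After input B: C = (0.5753·0.0203 + 0.025·1.8) / 0.6003 = 0.09441 mg/L.

0.0944 mg/L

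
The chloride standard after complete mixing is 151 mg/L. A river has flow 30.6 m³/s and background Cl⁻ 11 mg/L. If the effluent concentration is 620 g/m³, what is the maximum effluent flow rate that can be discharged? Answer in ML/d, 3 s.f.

Mass balance at complete mixing: C_std·(Q_w + Q_r) = Q_w·C_e + Q_r·C_b.
Rearranging, Q_w = Q_r·(C_std − C_b)/(C_e − C_std) = 30.6·(151 − 11) / (620 − 151) = 9.134 m³/s.
= 789.2 ML/d.

789 ML/d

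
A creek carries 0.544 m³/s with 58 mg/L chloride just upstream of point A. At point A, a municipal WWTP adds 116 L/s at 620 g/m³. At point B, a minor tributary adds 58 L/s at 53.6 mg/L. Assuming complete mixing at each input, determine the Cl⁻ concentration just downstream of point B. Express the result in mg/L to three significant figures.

148 mg/L

116 L/s = 0.116 m³/s.
After input A: C = (0.544·58 + 0.116·620) / 0.66 = 156.8 mg/L.
58 L/s = 0.058 m³/s.
After input B: C = (0.66·156.8 + 0.058·53.6) / 0.718 = 148.4 mg/L.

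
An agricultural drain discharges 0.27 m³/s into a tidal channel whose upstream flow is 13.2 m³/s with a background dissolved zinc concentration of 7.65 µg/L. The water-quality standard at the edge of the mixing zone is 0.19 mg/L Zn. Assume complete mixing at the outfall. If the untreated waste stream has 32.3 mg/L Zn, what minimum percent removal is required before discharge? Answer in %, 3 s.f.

7.65 µg/L = 0.00765 mg/L.
Mass balance: 0.19·13.47 = 0.27·Cₑ + 13.2·0.00765.
Cₑ = (2.559 − 0.101) / 0.27 = 9.105 mg/L.
Required removal = 1 − 9.105/32.3 = 71.81 %.

71.8 %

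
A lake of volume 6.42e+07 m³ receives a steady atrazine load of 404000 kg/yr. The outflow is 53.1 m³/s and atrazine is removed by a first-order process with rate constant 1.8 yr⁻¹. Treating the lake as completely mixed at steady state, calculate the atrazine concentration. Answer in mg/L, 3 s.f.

Outflow Q = 53.1 m³/s × 3.156e+07 s/yr = 1.676e+09 m³/yr.
Steady-state CSTR mass balance: W = Q·C + k·V·C, so C = W/(Q + kV).
Q + kV = 1.676e+09 + 1.8·6.42e+07 = 1.791e+09 m³/yr.
C = 404000/1.791e+09 = 0.0002255 kg/m³ = 0.2255 mg/L.

0.226 mg/L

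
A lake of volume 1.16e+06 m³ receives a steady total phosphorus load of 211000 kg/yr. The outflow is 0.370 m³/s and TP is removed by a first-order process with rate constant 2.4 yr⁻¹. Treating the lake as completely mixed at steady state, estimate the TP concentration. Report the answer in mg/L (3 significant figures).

Outflow Q = 0.370 m³/s × 3.156e+07 s/yr = 1.168e+07 m³/yr.
Steady-state CSTR mass balance: W = Q·C + k·V·C, so C = W/(Q + kV).
Q + kV = 1.168e+07 + 2.4·1.16e+06 = 1.446e+07 m³/yr.
C = 211000/1.446e+07 = 0.01459 kg/m³ = 14.59 mg/L.

14.6 mg/L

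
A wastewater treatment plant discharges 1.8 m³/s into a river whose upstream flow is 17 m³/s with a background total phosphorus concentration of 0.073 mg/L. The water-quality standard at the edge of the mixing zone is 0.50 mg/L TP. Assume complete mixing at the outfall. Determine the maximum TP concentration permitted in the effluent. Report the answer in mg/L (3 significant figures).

Mass balance: 0.5·18.8 = 1.8·Cₑ + 17·0.073.
Cₑ = (9.4 − 1.241) / 1.8 = 4.533 mg/L.

4.53 mg/L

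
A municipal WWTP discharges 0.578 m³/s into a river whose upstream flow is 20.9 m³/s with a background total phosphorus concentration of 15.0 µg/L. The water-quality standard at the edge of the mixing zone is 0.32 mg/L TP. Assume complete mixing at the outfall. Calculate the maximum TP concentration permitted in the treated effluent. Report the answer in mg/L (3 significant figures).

11.3 mg/L

15.0 µg/L = 0.015 mg/L.
Mass balance: 0.32·21.48 = 0.578·Cₑ + 20.9·0.015.
Cₑ = (6.873 − 0.3135) / 0.578 = 11.35 mg/L.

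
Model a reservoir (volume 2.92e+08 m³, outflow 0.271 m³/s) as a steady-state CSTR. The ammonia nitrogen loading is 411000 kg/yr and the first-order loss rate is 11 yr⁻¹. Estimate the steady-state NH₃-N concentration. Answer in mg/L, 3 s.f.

0.128 mg/L

Outflow Q = 0.271 m³/s × 3.156e+07 s/yr = 8.552e+06 m³/yr.
Steady-state CSTR mass balance: W = Q·C + k·V·C, so C = W/(Q + kV).
Q + kV = 8.552e+06 + 11·2.92e+08 = 3.221e+09 m³/yr.
C = 411000/3.221e+09 = 0.0001276 kg/m³ = 0.1276 mg/L.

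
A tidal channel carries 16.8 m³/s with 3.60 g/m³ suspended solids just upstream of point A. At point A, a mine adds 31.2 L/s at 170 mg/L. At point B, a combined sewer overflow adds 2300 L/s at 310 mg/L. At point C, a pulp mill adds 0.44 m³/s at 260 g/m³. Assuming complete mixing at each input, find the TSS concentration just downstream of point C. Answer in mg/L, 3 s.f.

45.6 mg/L

31.2 L/s = 0.0312 m³/s.
After input A: C = (16.8·3.6 + 0.0312·170) / 16.83 = 3.908 mg/L.
2300 L/s = 2.3 m³/s.
After input B: C = (16.83·3.908 + 2.3·310) / 19.13 = 40.71 mg/L.
After input C: C = (19.13·40.71 + 0.44·260) / 19.57 = 45.64 mg/L.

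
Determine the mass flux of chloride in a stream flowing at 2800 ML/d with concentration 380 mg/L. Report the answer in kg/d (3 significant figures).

1.06e+06 kg/d

2800 ML/d = 32.41 m³/s.
Mass flux = Q·C = 32.41 m³/s × 380 g/m³ = 1.231e+04 g/s.
= 1.231e+04 g/s × 86.4 = 1.064e+06 kg/d.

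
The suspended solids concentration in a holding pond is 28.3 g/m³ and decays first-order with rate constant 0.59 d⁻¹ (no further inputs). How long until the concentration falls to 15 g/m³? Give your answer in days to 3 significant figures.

1.08 d

t = ln(C₀/C)/k = ln(28.3/15)/0.59 = 0.6348/0.59 = 1.076 d.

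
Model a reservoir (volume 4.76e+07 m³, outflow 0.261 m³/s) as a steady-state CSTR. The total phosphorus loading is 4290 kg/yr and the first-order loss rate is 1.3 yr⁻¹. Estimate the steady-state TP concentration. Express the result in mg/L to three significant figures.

0.0612 mg/L

Outflow Q = 0.261 m³/s × 3.156e+07 s/yr = 8.237e+06 m³/yr.
Steady-state CSTR mass balance: W = Q·C + k·V·C, so C = W/(Q + kV).
Q + kV = 8.237e+06 + 1.3·4.76e+07 = 7.012e+07 m³/yr.
C = 4290/7.012e+07 = 6.118e-05 kg/m³ = 0.06118 mg/L.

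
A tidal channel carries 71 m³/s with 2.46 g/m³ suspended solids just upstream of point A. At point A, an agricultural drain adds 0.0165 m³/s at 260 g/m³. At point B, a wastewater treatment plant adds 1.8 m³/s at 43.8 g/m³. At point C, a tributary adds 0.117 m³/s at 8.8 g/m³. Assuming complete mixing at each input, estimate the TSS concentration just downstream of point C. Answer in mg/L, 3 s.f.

After input A: C = (71·2.46 + 0.0165·260) / 71.02 = 2.52 mg/L.
After input B: C = (71.02·2.52 + 1.8·43.8) / 72.82 = 3.54 mg/L.
After input C: C = (72.82·3.54 + 0.117·8.8) / 72.93 = 3.549 mg/L.

3.55 mg/L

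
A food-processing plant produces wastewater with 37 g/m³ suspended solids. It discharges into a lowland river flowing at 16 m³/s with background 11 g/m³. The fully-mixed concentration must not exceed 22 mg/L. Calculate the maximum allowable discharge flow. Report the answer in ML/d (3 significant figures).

Mass balance at complete mixing: C_std·(Q_w + Q_r) = Q_w·C_e + Q_r·C_b.
Rearranging, Q_w = Q_r·(C_std − C_b)/(C_e − C_std) = 16·(22 − 11) / (37 − 22) = 11.73 m³/s.
= 1014 ML/d.

1010 ML/d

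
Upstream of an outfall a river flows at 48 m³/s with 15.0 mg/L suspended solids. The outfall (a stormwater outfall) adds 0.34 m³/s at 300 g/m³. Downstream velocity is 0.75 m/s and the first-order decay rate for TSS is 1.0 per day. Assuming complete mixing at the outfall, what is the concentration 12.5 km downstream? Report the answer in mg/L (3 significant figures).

14.0 mg/L

After complete mixing, C₀ = (0.34·300 + 48·15) / 48.34 = 17 mg/L.
Travel time t = 1.25e+04 m / 0.75 m/s = 1.667e+04 s = 0.1929 d.
C = 17·exp(−1.0·0.1929) = 17·0.8246 = 14.02 mg/L.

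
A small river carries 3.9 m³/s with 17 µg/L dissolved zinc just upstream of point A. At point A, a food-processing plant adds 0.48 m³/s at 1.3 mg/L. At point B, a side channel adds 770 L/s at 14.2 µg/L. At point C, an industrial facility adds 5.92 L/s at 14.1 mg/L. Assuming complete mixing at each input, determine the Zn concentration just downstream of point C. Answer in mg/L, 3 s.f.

0.152 mg/L

17 µg/L = 0.017 mg/L.
After input A: C = (3.9·0.017 + 0.48·1.3) / 4.38 = 0.1576 mg/L.
770 L/s = 0.77 m³/s.
14.2 µg/L = 0.0142 mg/L.
After input B: C = (4.38·0.1576 + 0.77·0.0142) / 5.15 = 0.1362 mg/L.
5.92 L/s = 0.00592 m³/s.
After input C: C = (5.15·0.1362 + 0.00592·14.1) / 5.156 = 0.1522 mg/L.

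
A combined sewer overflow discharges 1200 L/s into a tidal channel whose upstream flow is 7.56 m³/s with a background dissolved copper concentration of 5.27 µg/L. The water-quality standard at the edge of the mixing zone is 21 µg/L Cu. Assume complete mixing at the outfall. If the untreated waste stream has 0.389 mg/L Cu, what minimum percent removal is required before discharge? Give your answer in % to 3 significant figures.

1200 L/s = 1.2 m³/s.
5.27 µg/L = 0.00527 mg/L.
21 µg/L = 0.021 mg/L.
Mass balance: 0.021·8.76 = 1.2·Cₑ + 7.56·0.00527.
Cₑ = (0.184 − 0.03984) / 1.2 = 0.1201 mg/L.
Required removal = 1 − 0.1201/0.389 = 69.13 %.

69.1 %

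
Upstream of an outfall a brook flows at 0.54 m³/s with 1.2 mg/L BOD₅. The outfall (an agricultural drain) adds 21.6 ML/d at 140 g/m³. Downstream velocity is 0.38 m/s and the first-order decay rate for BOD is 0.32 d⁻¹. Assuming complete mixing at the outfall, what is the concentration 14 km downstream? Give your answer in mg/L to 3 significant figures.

21.6 ML/d = 0.25 m³/s.
After complete mixing, C₀ = (0.25·140 + 0.54·1.2) / 0.79 = 45.12 mg/L.
Travel time t = 1.4e+04 m / 0.38 m/s = 3.684e+04 s = 0.4264 d.
C = 45.12·exp(−0.32·0.4264) = 45.12·0.8724 = 39.37 mg/L.

39.4 mg/L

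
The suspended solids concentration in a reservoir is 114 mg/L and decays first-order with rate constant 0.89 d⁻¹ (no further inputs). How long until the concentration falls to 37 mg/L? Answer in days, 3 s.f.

t = ln(C₀/C)/k = ln(114/37)/0.89 = 1.125/0.89 = 1.264 d.

1.26 d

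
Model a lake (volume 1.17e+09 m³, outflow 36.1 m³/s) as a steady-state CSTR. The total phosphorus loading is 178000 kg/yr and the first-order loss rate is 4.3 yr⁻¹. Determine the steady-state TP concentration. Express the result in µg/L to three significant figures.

28.8 µg/L

Outflow Q = 36.1 m³/s × 3.156e+07 s/yr = 1.139e+09 m³/yr.
Steady-state CSTR mass balance: W = Q·C + k·V·C, so C = W/(Q + kV).
Q + kV = 1.139e+09 + 4.3·1.17e+09 = 6.17e+09 m³/yr.
C = 178000/6.17e+09 = 2.885e-05 kg/m³ = 0.02885 mg/L = 28.85 µg/L.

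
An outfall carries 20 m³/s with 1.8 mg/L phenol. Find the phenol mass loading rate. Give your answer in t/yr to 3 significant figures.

Mass flux = Q·C = 20 m³/s × 1.8 g/m³ = 36 g/s.
= 36 g/s × 31.56 = 1136 t/yr.

1140 t/yr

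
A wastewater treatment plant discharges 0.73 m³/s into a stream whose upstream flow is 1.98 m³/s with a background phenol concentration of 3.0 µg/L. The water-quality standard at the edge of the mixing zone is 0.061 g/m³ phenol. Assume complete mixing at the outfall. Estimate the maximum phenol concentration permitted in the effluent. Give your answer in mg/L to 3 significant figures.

3.0 µg/L = 0.003 mg/L.
Mass balance: 0.061·2.71 = 0.73·Cₑ + 1.98·0.003.
Cₑ = (0.1653 − 0.00594) / 0.73 = 0.2183 mg/L.

0.218 mg/L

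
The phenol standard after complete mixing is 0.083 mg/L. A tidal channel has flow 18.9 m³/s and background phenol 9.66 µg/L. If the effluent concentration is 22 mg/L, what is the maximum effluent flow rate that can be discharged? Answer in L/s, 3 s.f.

9.66 µg/L = 0.00966 mg/L.
Mass balance at complete mixing: C_std·(Q_w + Q_r) = Q_w·C_e + Q_r·C_b.
Rearranging, Q_w = Q_r·(C_std − C_b)/(C_e − C_std) = 18.9·(0.083 − 0.00966) / (22 − 0.083) = 0.06324 m³/s.
= 63.24 L/s.

63.2 L/s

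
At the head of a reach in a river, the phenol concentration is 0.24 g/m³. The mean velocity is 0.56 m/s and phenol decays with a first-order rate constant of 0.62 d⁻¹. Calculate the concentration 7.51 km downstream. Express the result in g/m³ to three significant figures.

0.218 g/m³

Travel time t = 7.51 km / 0.56 m/s = 7510/0.56 = 1.341e+04 s = 0.1552 d.
First-order decay: C = 0.24·exp(−0.62·0.1552) = 0.24·0.9083 = 0.218 g/m³.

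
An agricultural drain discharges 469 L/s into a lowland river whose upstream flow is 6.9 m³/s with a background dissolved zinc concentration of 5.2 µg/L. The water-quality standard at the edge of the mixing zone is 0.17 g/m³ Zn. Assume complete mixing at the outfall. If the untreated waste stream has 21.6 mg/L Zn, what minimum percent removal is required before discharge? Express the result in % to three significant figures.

88.0 %

469 L/s = 0.469 m³/s.
5.2 µg/L = 0.0052 mg/L.
Mass balance: 0.17·7.369 = 0.469·Cₑ + 6.9·0.0052.
Cₑ = (1.253 − 0.03588) / 0.469 = 2.595 mg/L.
Required removal = 1 − 2.595/21.6 = 87.99 %.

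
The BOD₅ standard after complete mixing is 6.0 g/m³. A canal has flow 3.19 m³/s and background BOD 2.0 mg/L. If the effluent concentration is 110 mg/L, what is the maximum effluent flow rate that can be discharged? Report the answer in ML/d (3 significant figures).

Mass balance at complete mixing: C_std·(Q_w + Q_r) = Q_w·C_e + Q_r·C_b.
Rearranging, Q_w = Q_r·(C_std − C_b)/(C_e − C_std) = 3.19·(6 − 2) / (110 − 6) = 0.1227 m³/s.
= 10.6 ML/d.

10.6 ML/d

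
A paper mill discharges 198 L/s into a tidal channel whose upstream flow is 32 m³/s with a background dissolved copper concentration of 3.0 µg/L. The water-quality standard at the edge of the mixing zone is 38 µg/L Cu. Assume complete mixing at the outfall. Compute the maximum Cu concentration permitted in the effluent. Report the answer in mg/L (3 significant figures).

198 L/s = 0.198 m³/s.
3.0 µg/L = 0.003 mg/L.
38 µg/L = 0.038 mg/L.
Mass balance: 0.038·32.2 = 0.198·Cₑ + 32·0.003.
Cₑ = (1.224 − 0.096) / 0.198 = 5.695 mg/L.

5.69 mg/L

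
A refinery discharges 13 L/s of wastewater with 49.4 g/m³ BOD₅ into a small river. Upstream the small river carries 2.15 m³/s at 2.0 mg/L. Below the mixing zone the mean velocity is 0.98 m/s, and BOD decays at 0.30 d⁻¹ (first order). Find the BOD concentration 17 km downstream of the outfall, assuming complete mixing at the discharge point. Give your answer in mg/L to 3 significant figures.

2.15 mg/L

13 L/s = 0.013 m³/s.
After complete mixing, C₀ = (0.013·49.4 + 2.15·2) / 2.163 = 2.285 mg/L.
Travel time t = 1.7e+04 m / 0.98 m/s = 1.735e+04 s = 0.2008 d.
C = 2.285·exp(−0.30·0.2008) = 2.285·0.9415 = 2.151 mg/L.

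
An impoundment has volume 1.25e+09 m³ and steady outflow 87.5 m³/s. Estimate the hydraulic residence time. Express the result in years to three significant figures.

Q = 87.5 m³/s × 3.156e+07 s/yr = 2.761e+09 m³/yr.
Hydraulic residence time τ = V/Q = 1.25e+09/2.761e+09 = 0.4527 yr.

0.453 yr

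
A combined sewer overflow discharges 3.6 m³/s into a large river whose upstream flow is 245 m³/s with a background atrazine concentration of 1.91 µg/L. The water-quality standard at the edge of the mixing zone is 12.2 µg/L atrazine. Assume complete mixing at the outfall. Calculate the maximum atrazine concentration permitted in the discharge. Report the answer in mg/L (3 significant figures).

1.91 µg/L = 0.00191 mg/L.
12.2 µg/L = 0.0122 mg/L.
Mass balance: 0.0122·248.6 = 3.6·Cₑ + 245·0.00191.
Cₑ = (3.033 − 0.468) / 3.6 = 0.7125 mg/L.

0.712 mg/L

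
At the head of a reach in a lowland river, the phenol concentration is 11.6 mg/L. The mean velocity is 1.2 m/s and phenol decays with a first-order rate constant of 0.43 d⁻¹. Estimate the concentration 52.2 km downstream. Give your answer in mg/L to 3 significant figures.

Travel time t = 52.2 km / 1.2 m/s = 5.22e+04/1.2 = 4.35e+04 s = 0.5035 d.
First-order decay: C = 11.6·exp(−0.43·0.5035) = 11.6·0.8053 = 9.342 mg/L.

9.34 mg/L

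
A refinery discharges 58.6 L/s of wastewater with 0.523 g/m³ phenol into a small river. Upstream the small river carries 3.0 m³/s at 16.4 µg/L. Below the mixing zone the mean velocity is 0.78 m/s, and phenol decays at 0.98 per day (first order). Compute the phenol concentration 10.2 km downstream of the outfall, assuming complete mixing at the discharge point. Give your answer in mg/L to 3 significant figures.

0.0225 mg/L

58.6 L/s = 0.0586 m³/s.
16.4 µg/L = 0.0164 mg/L.
After complete mixing, C₀ = (0.0586·0.523 + 3·0.0164) / 3.059 = 0.02611 mg/L.
Travel time t = 1.02e+04 m / 0.78 m/s = 1.308e+04 s = 0.1514 d.
C = 0.02611·exp(−0.98·0.1514) = 0.02611·0.8621 = 0.02251 mg/L.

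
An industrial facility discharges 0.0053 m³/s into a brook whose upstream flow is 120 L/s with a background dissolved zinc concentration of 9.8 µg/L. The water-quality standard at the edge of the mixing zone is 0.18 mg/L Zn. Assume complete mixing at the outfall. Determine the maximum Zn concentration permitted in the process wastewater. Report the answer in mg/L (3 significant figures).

120 L/s = 0.12 m³/s.
9.8 µg/L = 0.0098 mg/L.
Mass balance: 0.18·0.1253 = 0.0053·Cₑ + 0.12·0.0098.
Cₑ = (0.02255 − 0.001176) / 0.0053 = 4.034 mg/L.

4.03 mg/L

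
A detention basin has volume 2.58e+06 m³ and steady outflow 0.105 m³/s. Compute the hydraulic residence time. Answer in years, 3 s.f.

0.779 yr

Q = 0.105 m³/s × 3.156e+07 s/yr = 3.314e+06 m³/yr.
Hydraulic residence time τ = V/Q = 2.58e+06/3.314e+06 = 0.7786 yr.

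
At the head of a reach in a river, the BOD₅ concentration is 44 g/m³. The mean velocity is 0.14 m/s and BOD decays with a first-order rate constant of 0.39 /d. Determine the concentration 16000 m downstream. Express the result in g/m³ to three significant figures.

26.3 g/m³

Travel time t = 16000 m / 0.14 m/s = 1.6e+04/0.14 = 1.143e+05 s = 1.323 d.
First-order decay: C = 44·exp(−0.39·1.323) = 44·0.597 = 26.27 g/m³.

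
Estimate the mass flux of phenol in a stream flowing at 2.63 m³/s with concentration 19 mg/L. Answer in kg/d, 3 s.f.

Mass flux = Q·C = 2.63 m³/s × 19 g/m³ = 49.97 g/s.
= 49.97 g/s × 86.4 = 4317 kg/d.

4320 kg/d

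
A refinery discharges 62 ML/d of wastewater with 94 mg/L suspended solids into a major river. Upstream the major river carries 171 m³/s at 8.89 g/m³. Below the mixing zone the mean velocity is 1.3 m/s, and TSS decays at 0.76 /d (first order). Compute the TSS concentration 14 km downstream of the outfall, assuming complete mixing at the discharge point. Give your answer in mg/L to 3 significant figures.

8.41 mg/L

62 ML/d = 0.7176 m³/s.
After complete mixing, C₀ = (0.7176·94 + 171·8.89) / 171.7 = 9.246 mg/L.
Travel time t = 1.4e+04 m / 1.3 m/s = 1.077e+04 s = 0.1246 d.
C = 9.246·exp(−0.76·0.1246) = 9.246·0.9096 = 8.41 mg/L.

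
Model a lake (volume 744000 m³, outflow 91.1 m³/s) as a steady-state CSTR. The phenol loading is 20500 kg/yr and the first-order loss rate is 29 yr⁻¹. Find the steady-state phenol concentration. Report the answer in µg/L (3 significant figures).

Outflow Q = 91.1 m³/s × 3.156e+07 s/yr = 2.875e+09 m³/yr.
Steady-state CSTR mass balance: W = Q·C + k·V·C, so C = W/(Q + kV).
Q + kV = 2.875e+09 + 29·744000 = 2.896e+09 m³/yr.
C = 20500/2.896e+09 = 7.078e-06 kg/m³ = 0.007078 mg/L = 7.078 µg/L.

7.08 µg/L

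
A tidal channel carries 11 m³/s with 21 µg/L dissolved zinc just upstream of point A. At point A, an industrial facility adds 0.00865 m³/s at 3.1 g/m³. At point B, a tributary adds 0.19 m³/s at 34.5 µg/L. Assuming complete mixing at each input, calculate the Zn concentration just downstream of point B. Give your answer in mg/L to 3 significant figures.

0.0236 mg/L

21 µg/L = 0.021 mg/L.
After input A: C = (11·0.021 + 0.00865·3.1) / 11.01 = 0.02342 mg/L.
34.5 µg/L = 0.0345 mg/L.
After input B: C = (11.01·0.02342 + 0.19·0.0345) / 11.2 = 0.02361 mg/L.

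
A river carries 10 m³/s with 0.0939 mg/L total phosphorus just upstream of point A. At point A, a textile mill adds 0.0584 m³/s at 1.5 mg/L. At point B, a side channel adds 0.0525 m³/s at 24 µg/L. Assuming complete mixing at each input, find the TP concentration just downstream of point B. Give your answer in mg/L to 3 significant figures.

After input A: C = (10·0.0939 + 0.0584·1.5) / 10.06 = 0.1021 mg/L.
24 µg/L = 0.024 mg/L.
After input B: C = (10.06·0.1021 + 0.0525·0.024) / 10.11 = 0.1017 mg/L.

0.102 mg/L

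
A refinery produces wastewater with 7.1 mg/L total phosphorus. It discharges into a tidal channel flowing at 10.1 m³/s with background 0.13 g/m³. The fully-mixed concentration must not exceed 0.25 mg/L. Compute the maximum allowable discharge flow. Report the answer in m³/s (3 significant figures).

Mass balance at complete mixing: C_std·(Q_w + Q_r) = Q_w·C_e + Q_r·C_b.
Rearranging, Q_w = Q_r·(C_std − C_b)/(C_e − C_std) = 10.1·(0.25 − 0.13) / (7.1 − 0.25) = 0.1769 m³/s.

0.177 m³/s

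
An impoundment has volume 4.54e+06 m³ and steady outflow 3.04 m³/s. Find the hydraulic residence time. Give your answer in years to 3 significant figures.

Q = 3.04 m³/s × 3.156e+07 s/yr = 9.594e+07 m³/yr.
Hydraulic residence time τ = V/Q = 4.54e+06/9.594e+07 = 0.04732 yr.

0.0473 yr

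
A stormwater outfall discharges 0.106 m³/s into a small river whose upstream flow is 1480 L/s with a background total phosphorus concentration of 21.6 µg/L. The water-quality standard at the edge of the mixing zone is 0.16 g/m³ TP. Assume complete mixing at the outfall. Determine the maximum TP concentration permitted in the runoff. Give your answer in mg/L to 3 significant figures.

1480 L/s = 1.48 m³/s.
21.6 µg/L = 0.0216 mg/L.
Mass balance: 0.16·1.586 = 0.106·Cₑ + 1.48·0.0216.
Cₑ = (0.2538 − 0.03197) / 0.106 = 2.092 mg/L.

2.09 mg/L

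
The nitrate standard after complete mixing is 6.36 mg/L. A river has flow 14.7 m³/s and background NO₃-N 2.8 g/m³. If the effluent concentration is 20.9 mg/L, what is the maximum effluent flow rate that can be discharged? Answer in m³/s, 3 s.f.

Mass balance at complete mixing: C_std·(Q_w + Q_r) = Q_w·C_e + Q_r·C_b.
Rearranging, Q_w = Q_r·(C_std − C_b)/(C_e − C_std) = 14.7·(6.36 − 2.8) / (20.9 − 6.36) = 3.599 m³/s.

3.60 m³/s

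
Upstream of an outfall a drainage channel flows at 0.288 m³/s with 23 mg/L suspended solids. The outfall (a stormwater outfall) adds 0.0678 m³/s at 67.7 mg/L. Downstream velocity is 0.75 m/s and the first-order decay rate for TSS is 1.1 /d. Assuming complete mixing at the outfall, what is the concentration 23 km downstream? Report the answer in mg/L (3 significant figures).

After complete mixing, C₀ = (0.0678·67.7 + 0.288·23) / 0.3558 = 31.52 mg/L.
Travel time t = 2.3e+04 m / 0.75 m/s = 3.067e+04 s = 0.3549 d.
C = 31.52·exp(−1.1·0.3549) = 31.52·0.6768 = 21.33 mg/L.

21.3 mg/L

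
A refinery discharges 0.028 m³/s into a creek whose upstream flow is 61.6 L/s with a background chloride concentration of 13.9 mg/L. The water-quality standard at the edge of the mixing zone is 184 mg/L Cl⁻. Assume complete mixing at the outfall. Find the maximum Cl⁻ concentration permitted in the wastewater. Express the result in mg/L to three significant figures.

61.6 L/s = 0.0616 m³/s.
Mass balance: 184·0.0896 = 0.028·Cₑ + 0.0616·13.9.
Cₑ = (16.49 − 0.8562) / 0.028 = 558.2 mg/L.

558 mg/L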